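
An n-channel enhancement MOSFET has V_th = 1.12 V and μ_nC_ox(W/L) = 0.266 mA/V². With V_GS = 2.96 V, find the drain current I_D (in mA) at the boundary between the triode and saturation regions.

At the boundary V_DS = V_ov = V_GS − V_th = 2.96 − 1.12 = 1.84 V.
I_D = ½ k_n V_ov² = 0.5 × 0.266 × 1.84² = 0.45 mA.

I_D = 0.450 mA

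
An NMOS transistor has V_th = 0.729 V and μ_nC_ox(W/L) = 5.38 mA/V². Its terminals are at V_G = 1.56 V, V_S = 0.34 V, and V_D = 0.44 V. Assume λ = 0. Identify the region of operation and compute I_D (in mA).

Triode; I_D = 0.237 mA

V_GS = V_G − V_S = 1.56 − 0.34 = 1.22 V; V_DS = V_D − V_S = 0.44 − 0.34 = 0.1 V.
V_ov = V_GS − V_th = 1.22 − 0.729 = 0.491 V.
Since V_DS = 0.1 V < V_ov = 0.491 V, the device is in the triode region.
I_D = k_n [V_ov · V_DS − ½ V_DS²] = 5.38 × [0.491 × 0.1 − 0.5 × 0.1²] = 0.237 mA.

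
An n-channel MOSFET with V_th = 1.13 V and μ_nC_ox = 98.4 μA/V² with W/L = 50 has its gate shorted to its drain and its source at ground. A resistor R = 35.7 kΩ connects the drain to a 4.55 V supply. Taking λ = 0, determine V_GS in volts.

With gate tied to drain, V_GS = V_DS ≥ V_GS − V_th, so the device is in saturation.
k_n = μ_nC_ox · (W/L) = 4.92 mA/V².
KCL at the drain: ½ k_n (V_GS − V_th)² = (V_DD − V_GS)/R.
Let x = V_GS − 1.13. Then 87.8 x² + x − 3.42 = 0, giving x = 0.192 V (positive root), so V_GS = 1.32 V.
I_D = (V_DD − V_GS)/R = (4.55 − 1.32) / 35.7 = 0.0904 mA.

V_GS = 1.32 V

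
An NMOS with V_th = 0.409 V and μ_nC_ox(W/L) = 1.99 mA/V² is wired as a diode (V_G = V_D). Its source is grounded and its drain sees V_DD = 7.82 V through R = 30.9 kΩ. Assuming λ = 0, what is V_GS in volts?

V_GS = 0.884 V

With gate tied to drain, V_GS = V_DS ≥ V_GS − V_th, so the device is in saturation.
KCL at the drain: ½ k_n (V_GS − V_th)² = (V_DD − V_GS)/R.
Let x = V_GS − 0.409. Then 30.7 x² + x − 7.411 = 0, giving x = 0.475 V (positive root), so V_GS = 0.884 V.
I_D = (V_DD − V_GS)/R = (7.82 − 0.884) / 30.9 = 0.224 mA.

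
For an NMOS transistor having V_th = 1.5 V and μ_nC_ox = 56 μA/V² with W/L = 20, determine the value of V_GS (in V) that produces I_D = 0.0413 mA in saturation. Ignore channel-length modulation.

k_n = μ_nC_ox · (W/L) = 1.12 mA/V².
In saturation I_D = ½ k_n (V_GS − V_th)², so V_GS − V_th = √(2 I_D / k_n) = √(2 × 0.0413 / 1.12) = 0.272 V.
V_GS = 1.5 + 0.272 = 1.77 V.

V_GS = 1.77 V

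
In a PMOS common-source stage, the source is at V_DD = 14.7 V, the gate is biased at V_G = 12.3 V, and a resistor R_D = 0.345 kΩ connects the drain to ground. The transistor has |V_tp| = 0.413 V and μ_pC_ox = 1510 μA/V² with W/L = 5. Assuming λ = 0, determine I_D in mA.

V_SG = V_DD − V_G = 14.7 − 12.3 = 2.4 V, so V_ov = 2.4 − 0.413 = 1.99 V.
k_p = μ_pC_ox · (W/L) = 7.55 mA/V².
Assume saturation: I_D = ½ k_p V_ov² = 0.5 × 7.55 × 1.99² = 14.9 mA, giving V_SD = V_DD − I_D R_D = 14.7 − 14.9 × 0.345 = 9.56 V.
V_SD = 9.56 V ≥ V_ov = 1.99 V, confirming saturation.

I_D = 14.9 mA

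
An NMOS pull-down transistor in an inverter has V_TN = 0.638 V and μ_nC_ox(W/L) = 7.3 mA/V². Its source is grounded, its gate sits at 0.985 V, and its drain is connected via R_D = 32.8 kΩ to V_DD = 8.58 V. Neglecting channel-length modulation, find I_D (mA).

I_D = 0.258 mA

V_GS = V_G = 0.985 V, so V_ov = 0.985 − 0.638 = 0.347 V.
Assume saturation: I_D = ½ k_n V_ov² = 0.5 × 7.3 × 0.347² = 0.439 mA, giving V_DS = V_DD − I_D R_D = 8.58 − 0.439 × 32.8 = -5.84 V.
But -5.84 V < V_ov = 0.347 V, so the device is actually in triode.
In triode I_D = k_n[V_ov V_DS − ½ V_DS²] and I_D = (V_DD − V_DS)/R_D. Equating: 120 V_DS² − 84.09 V_DS + 8.58 = 0, giving V_DS = 0.124 V (the root below V_ov).
I_D = (8.58 − 0.124) / 32.8 = 0.258 mA.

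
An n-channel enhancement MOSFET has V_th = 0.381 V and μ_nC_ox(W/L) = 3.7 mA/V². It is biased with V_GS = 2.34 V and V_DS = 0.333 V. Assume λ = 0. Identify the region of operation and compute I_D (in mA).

Triode; I_D = 2.21 mA

V_ov = V_GS − V_th = 2.34 − 0.381 = 1.96 V.
Since V_DS = 0.333 V < V_ov = 1.96 V, the device is in the triode region.
I_D = k_n [V_ov · V_DS − ½ V_DS²] = 3.7 × [1.96 × 0.333 − 0.5 × 0.333²] = 2.21 mA.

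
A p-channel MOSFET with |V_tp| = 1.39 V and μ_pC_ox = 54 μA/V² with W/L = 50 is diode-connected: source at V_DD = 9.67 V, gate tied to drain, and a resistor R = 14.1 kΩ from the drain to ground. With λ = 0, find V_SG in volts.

V_SG = 2.02 V

With gate tied to drain, V_SG = V_SD ≥ V_SG − |V_tp|, so the device is in saturation.
k_p = μ_pC_ox · (W/L) = 2.7 mA/V².
KCL at the drain: ½ k_p (V_SG − |V_tp|)² = (V_DD − V_SG)/R.
Let x = V_SG − 1.39. Then 19 x² + x − 8.28 = 0, giving x = 0.634 V (positive root), so V_SG = 2.02 V.
I_D = (V_DD − V_SG)/R = (9.67 − 2.02) / 14.1 = 0.542 mA.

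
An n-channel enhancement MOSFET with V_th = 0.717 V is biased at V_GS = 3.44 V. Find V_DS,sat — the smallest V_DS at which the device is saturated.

V_DS,sat = 2.72 V

The boundary between triode and saturation is V_DS = V_GS − V_th = V_ov.
V_ov = 3.44 − 0.717 = 2.72 V.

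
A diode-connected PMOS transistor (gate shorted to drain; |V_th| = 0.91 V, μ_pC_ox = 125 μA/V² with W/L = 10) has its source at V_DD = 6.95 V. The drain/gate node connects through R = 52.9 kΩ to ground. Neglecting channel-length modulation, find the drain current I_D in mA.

I_D = 0.106 mA

With gate tied to drain, V_SG = V_SD ≥ V_SG − |V_th|, so the device is in saturation.
k_p = μ_pC_ox · (W/L) = 1.25 mA/V².
KCL at the drain: ½ k_p (V_SG − |V_th|)² = (V_DD − V_SG)/R.
Let x = V_SG − 0.91. Then 33.1 x² + x − 6.04 = 0, giving x = 0.413 V (positive root), so V_SG = 1.32 V.
I_D = (V_DD − V_SG)/R = (6.95 − 1.32) / 52.9 = 0.106 mA.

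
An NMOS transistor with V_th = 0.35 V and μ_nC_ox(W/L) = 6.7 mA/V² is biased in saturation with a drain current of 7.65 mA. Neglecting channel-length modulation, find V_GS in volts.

In saturation I_D = ½ k_n (V_GS − V_th)², so V_GS − V_th = √(2 I_D / k_n) = √(2 × 7.65 / 6.7) = 1.51 V.
V_GS = 0.35 + 1.51 = 1.86 V.

V_GS = 1.86 V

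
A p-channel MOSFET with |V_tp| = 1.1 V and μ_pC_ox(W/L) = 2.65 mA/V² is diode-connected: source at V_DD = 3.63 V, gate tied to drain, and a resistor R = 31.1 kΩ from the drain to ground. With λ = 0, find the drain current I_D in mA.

I_D = 0.0738 mA

With gate tied to drain, V_SG = V_SD ≥ V_SG − |V_tp|, so the device is in saturation.
KCL at the drain: ½ k_p (V_SG − |V_tp|)² = (V_DD − V_SG)/R.
Let x = V_SG − 1.1. Then 41.2 x² + x − 2.53 = 0, giving x = 0.236 V (positive root), so V_SG = 1.34 V.
I_D = (V_DD − V_SG)/R = (3.63 − 1.34) / 31.1 = 0.0738 mA.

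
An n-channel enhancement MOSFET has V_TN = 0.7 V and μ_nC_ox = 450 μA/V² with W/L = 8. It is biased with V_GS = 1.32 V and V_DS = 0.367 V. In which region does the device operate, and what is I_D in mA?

k_n = μ_nC_ox · (W/L) = 3.6 mA/V².
V_ov = V_GS − V_TN = 1.32 − 0.7 = 0.62 V.
Since V_DS = 0.367 V < V_ov = 0.62 V, the device is in the triode region.
I_D = k_n [V_ov · V_DS − ½ V_DS²] = 3.6 × [0.62 × 0.367 − 0.5 × 0.367²] = 0.577 mA.

Triode; I_D = 0.577 mA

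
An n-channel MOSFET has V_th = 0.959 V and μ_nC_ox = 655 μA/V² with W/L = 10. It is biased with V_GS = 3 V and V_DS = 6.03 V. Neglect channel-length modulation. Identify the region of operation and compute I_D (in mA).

Saturation; I_D = 13.6 mA

k_n = μ_nC_ox · (W/L) = 6.55 mA/V².
V_ov = V_GS − V_th = 3 − 0.959 = 2.04 V.
Since V_DS = 6.03 V ≥ V_ov = 2.04 V, the device is in saturation.
I_D = ½ k_n V_ov² = 0.5 × 6.55 × 2.04² = 13.6 mA.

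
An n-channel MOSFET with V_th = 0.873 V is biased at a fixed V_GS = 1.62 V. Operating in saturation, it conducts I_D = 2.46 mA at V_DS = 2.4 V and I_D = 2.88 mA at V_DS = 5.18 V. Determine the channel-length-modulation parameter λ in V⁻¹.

With V_GS fixed, I_D ∝ (1 + λ V_DS) in saturation, so I_D2/I_D1 = (1 + λ V_DS2)/(1 + λ V_DS1).
2.88/2.46 = 1.171 = (1 + 5.18 λ)/(1 + 2.4 λ).
Solving: λ (I_D1 V_DS2 − I_D2 V_DS1) = I_D2 − I_D1, so λ = (2.88 − 2.46) / (2.46 × 5.18 − 2.88 × 2.4) = 0.42 / 5.83 = 0.072 V⁻¹.

λ = 0.0720 V⁻¹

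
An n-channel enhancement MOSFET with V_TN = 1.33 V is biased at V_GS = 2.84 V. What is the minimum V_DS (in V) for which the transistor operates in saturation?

V_DS,sat = 1.51 V

The boundary between triode and saturation is V_DS = V_GS − V_TN = V_ov.
V_ov = 2.84 − 1.33 = 1.51 V.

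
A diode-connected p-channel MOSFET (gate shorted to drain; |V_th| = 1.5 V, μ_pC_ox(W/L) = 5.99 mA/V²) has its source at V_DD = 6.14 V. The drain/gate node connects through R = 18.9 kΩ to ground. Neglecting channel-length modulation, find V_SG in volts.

V_SG = 1.78 V

With gate tied to drain, V_SG = V_SD ≥ V_SG − |V_th|, so the device is in saturation.
KCL at the drain: ½ k_p (V_SG − |V_th|)² = (V_DD − V_SG)/R.
Let x = V_SG − 1.5. Then 56.6 x² + x − 4.64 = 0, giving x = 0.278 V (positive root), so V_SG = 1.78 V.
I_D = (V_DD − V_SG)/R = (6.14 − 1.78) / 18.9 = 0.231 mA.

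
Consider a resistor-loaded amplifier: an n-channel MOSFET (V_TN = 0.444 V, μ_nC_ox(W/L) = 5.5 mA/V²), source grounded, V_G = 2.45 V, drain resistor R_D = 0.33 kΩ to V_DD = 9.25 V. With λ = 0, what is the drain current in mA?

V_GS = V_G = 2.45 V, so V_ov = 2.45 − 0.444 = 2.01 V.
Assume saturation: I_D = ½ k_n V_ov² = 0.5 × 5.5 × 2.01² = 11.1 mA, giving V_DS = V_DD − I_D R_D = 9.25 − 11.1 × 0.33 = 5.6 V.
V_DS = 5.6 V ≥ V_ov = 2.01 V, confirming saturation.

I_D = 11.1 mA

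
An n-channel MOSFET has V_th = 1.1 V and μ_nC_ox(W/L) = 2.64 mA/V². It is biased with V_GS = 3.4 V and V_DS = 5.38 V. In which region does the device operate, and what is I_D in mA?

V_ov = V_GS − V_th = 3.4 − 1.1 = 2.3 V.
Since V_DS = 5.38 V ≥ V_ov = 2.3 V, the device is in saturation.
I_D = ½ k_n V_ov² = 0.5 × 2.64 × 2.3² = 6.98 mA.

Saturation; I_D = 6.98 mA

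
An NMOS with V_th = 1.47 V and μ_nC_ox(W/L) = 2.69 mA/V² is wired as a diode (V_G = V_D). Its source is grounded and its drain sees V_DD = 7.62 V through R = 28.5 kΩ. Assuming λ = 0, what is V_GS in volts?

With gate tied to drain, V_GS = V_DS ≥ V_GS − V_th, so the device is in saturation.
KCL at the drain: ½ k_n (V_GS − V_th)² = (V_DD − V_GS)/R.
Let x = V_GS − 1.47. Then 38.3 x² + x − 6.15 = 0, giving x = 0.388 V (positive root), so V_GS = 1.86 V.
I_D = (V_DD − V_GS)/R = (7.62 − 1.86) / 28.5 = 0.202 mA.

V_GS = 1.86 V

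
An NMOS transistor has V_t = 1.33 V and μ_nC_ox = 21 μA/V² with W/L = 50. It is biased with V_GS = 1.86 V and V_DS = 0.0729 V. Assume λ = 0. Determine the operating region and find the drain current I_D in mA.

Triode; I_D = 0.0378 mA

k_n = μ_nC_ox · (W/L) = 1.05 mA/V².
V_ov = V_GS − V_t = 1.86 − 1.33 = 0.53 V.
Since V_DS = 0.0729 V < V_ov = 0.53 V, the device is in the triode region.
I_D = k_n [V_ov · V_DS − ½ V_DS²] = 1.05 × [0.53 × 0.0729 − 0.5 × 0.0729²] = 0.0378 mA.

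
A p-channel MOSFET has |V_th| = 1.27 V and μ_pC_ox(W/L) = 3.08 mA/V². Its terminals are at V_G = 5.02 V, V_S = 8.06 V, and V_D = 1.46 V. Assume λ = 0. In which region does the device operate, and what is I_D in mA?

Saturation; I_D = 4.82 mA

V_SG = V_S − V_G = 8.06 − 5.02 = 3.04 V; V_SD = V_S − V_D = 8.06 − 1.46 = 6.6 V.
V_ov = V_SG − |V_th| = 3.04 − 1.27 = 1.77 V.
Since V_SD = 6.6 V ≥ V_ov = 1.77 V, the device is in saturation.
I_D = ½ k_p V_ov² = 0.5 × 3.08 × 1.77² = 4.82 mA.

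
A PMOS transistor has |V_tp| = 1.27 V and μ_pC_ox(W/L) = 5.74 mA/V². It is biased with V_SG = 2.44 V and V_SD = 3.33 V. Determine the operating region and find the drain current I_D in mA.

V_ov = V_SG − |V_tp| = 2.44 − 1.27 = 1.17 V.
Since V_SD = 3.33 V ≥ V_ov = 1.17 V, the device is in saturation.
I_D = ½ k_p V_ov² = 0.5 × 5.74 × 1.17² = 3.93 mA.

Saturation; I_D = 3.93 mA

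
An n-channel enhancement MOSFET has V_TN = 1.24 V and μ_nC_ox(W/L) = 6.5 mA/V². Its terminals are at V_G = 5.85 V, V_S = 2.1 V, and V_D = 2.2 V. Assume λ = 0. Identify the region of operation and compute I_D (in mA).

V_GS = V_G − V_S = 5.85 − 2.1 = 3.75 V; V_DS = V_D − V_S = 2.2 − 2.1 = 0.1 V.
V_ov = V_GS − V_TN = 3.75 − 1.24 = 2.51 V.
Since V_DS = 0.1 V < V_ov = 2.51 V, the device is in the triode region.
I_D = k_n [V_ov · V_DS − ½ V_DS²] = 6.5 × [2.51 × 0.1 − 0.5 × 0.1²] = 1.6 mA.

Triode; I_D = 1.60 mA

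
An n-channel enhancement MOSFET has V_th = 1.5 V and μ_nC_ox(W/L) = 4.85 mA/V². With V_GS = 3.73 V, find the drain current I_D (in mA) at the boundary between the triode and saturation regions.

I_D = 12.1 mA

At the boundary V_DS = V_ov = V_GS − V_th = 3.73 − 1.5 = 2.23 V.
I_D = ½ k_n V_ov² = 0.5 × 4.85 × 2.23² = 12.1 mA.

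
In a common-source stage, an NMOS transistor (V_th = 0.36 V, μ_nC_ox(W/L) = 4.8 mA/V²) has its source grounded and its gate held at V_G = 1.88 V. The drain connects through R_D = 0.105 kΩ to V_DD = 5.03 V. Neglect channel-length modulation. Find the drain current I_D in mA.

V_GS = V_G = 1.88 V, so V_ov = 1.88 − 0.36 = 1.52 V.
Assume saturation: I_D = ½ k_n V_ov² = 0.5 × 4.8 × 1.52² = 5.54 mA, giving V_DS = V_DD − I_D R_D = 5.03 − 5.54 × 0.105 = 4.45 V.
V_DS = 4.45 V ≥ V_ov = 1.52 V, confirming saturation.

I_D = 5.54 mA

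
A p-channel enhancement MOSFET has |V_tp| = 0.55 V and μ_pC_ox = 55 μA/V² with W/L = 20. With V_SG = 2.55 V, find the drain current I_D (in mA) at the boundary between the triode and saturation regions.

I_D = 2.20 mA

At the boundary V_SD = V_ov = V_SG − |V_tp| = 2.55 − 0.55 = 2 V.
k_p = μ_pC_ox · (W/L) = 1.1 mA/V².
I_D = ½ k_p V_ov² = 0.5 × 1.1 × 2² = 2.2 mA.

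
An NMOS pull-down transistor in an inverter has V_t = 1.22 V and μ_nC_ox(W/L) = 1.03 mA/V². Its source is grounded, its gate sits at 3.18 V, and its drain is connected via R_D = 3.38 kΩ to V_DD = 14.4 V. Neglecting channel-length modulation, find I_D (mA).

V_GS = V_G = 3.18 V, so V_ov = 3.18 − 1.22 = 1.96 V.
Assume saturation: I_D = ½ k_n V_ov² = 0.5 × 1.03 × 1.96² = 1.98 mA, giving V_DS = V_DD − I_D R_D = 14.4 − 1.98 × 3.38 = 7.71 V.
V_DS = 7.71 V ≥ V_ov = 1.96 V, confirming saturation.

I_D = 1.98 mA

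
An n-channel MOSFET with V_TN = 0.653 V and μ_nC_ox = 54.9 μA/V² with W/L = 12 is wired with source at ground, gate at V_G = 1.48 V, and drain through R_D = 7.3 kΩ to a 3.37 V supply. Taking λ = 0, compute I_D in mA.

I_D = 0.225 mA

V_GS = V_G = 1.48 V, so V_ov = 1.48 − 0.653 = 0.827 V.
k_n = μ_nC_ox · (W/L) = 0.6588 mA/V².
Assume saturation: I_D = ½ k_n V_ov² = 0.5 × 0.6588 × 0.827² = 0.225 mA, giving V_DS = V_DD − I_D R_D = 3.37 − 0.225 × 7.3 = 1.73 V.
V_DS = 1.73 V ≥ V_ov = 0.827 V, confirming saturation.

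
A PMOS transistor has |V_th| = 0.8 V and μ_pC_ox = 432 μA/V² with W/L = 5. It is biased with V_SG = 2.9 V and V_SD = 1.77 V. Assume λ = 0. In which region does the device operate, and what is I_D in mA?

Triode; I_D = 4.65 mA

k_p = μ_pC_ox · (W/L) = 2.16 mA/V².
V_ov = V_SG − |V_th| = 2.9 − 0.8 = 2.1 V.
Since V_SD = 1.77 V < V_ov = 2.1 V, the device is in the triode region.
I_D = k_p [V_ov · V_SD − ½ V_SD²] = 2.16 × [2.1 × 1.77 − 0.5 × 1.77²] = 4.65 mA.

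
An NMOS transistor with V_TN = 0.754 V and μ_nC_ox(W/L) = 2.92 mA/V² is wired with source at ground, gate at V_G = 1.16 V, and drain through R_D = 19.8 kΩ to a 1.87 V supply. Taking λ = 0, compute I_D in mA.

V_GS = V_G = 1.16 V, so V_ov = 1.16 − 0.754 = 0.406 V.
Assume saturation: I_D = ½ k_n V_ov² = 0.5 × 2.92 × 0.406² = 0.241 mA, giving V_DS = V_DD − I_D R_D = 1.87 − 0.241 × 19.8 = -2.9 V.
But -2.9 V < V_ov = 0.406 V, so the device is actually in triode.
In triode I_D = k_n[V_ov V_DS − ½ V_DS²] and I_D = (V_DD − V_DS)/R_D. Equating: 28.9 V_DS² − 24.47 V_DS + 1.87 = 0, giving V_DS = 0.0849 V (the root below V_ov).
I_D = (1.87 − 0.0849) / 19.8 = 0.0902 mA.

I_D = 0.0902 mA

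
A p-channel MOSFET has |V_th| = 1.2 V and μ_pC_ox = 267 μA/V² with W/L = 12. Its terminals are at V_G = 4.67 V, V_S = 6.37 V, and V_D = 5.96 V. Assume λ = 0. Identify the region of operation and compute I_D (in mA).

V_SG = V_S − V_G = 6.37 − 4.67 = 1.7 V; V_SD = V_S − V_D = 6.37 − 5.96 = 0.41 V.
k_p = μ_pC_ox · (W/L) = 3.204 mA/V².
V_ov = V_SG − |V_th| = 1.7 − 1.2 = 0.5 V.
Since V_SD = 0.41 V < V_ov = 0.5 V, the device is in the triode region.
I_D = k_p [V_ov · V_SD − ½ V_SD²] = 3.204 × [0.5 × 0.41 − 0.5 × 0.41²] = 0.388 mA.

Triode; I_D = 0.388 mA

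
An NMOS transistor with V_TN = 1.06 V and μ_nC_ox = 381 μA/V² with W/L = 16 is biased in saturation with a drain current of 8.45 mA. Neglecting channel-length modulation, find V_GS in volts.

V_GS = 2.73 V

k_n = μ_nC_ox · (W/L) = 6.096 mA/V².
In saturation I_D = ½ k_n (V_GS − V_TN)², so V_GS − V_TN = √(2 I_D / k_n) = √(2 × 8.45 / 6.096) = 1.67 V.
V_GS = 1.06 + 1.67 = 2.73 V.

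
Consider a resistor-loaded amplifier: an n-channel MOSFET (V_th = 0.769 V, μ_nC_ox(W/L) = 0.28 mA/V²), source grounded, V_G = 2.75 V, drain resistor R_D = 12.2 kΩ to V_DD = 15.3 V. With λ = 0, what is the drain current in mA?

I_D = 0.549 mA

V_GS = V_G = 2.75 V, so V_ov = 2.75 − 0.769 = 1.98 V.
Assume saturation: I_D = ½ k_n V_ov² = 0.5 × 0.28 × 1.98² = 0.549 mA, giving V_DS = V_DD − I_D R_D = 15.3 − 0.549 × 12.2 = 8.6 V.
V_DS = 8.6 V ≥ V_ov = 1.98 V, confirming saturation.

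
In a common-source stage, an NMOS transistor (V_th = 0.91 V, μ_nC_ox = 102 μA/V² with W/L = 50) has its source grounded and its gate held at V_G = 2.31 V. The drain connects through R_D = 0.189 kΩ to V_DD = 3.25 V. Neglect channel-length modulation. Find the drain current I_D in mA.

V_GS = V_G = 2.31 V, so V_ov = 2.31 − 0.91 = 1.4 V.
k_n = μ_nC_ox · (W/L) = 5.1 mA/V².
Assume saturation: I_D = ½ k_n V_ov² = 0.5 × 5.1 × 1.4² = 5 mA, giving V_DS = V_DD − I_D R_D = 3.25 − 5 × 0.189 = 2.31 V.
V_DS = 2.31 V ≥ V_ov = 1.4 V, confirming saturation.

I_D = 5.00 mA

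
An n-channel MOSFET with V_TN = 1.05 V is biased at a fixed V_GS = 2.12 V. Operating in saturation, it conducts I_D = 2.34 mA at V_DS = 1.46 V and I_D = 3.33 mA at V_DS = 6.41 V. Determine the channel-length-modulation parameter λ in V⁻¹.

With V_GS fixed, I_D ∝ (1 + λ V_DS) in saturation, so I_D2/I_D1 = (1 + λ V_DS2)/(1 + λ V_DS1).
3.33/2.34 = 1.423 = (1 + 6.41 λ)/(1 + 1.46 λ).
Solving: λ (I_D1 V_DS2 − I_D2 V_DS1) = I_D2 − I_D1, so λ = (3.33 − 2.34) / (2.34 × 6.41 − 3.33 × 1.46) = 0.99 / 10.1 = 0.0977 V⁻¹.

λ = 0.0977 V⁻¹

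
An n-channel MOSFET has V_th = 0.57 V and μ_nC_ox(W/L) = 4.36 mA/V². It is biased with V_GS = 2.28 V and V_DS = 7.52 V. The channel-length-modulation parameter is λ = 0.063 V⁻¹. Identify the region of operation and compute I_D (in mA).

Saturation; I_D = 9.39 mA

V_ov = V_GS − V_th = 2.28 − 0.57 = 1.71 V.
Since V_DS = 7.52 V ≥ V_ov = 1.71 V, the device is in saturation.
I_D = ½ k_n V_ov² (1 + λ V_DS) = 0.5 × 4.36 × 1.71² × (1 + 0.063 × 7.52) = 9.39 mA.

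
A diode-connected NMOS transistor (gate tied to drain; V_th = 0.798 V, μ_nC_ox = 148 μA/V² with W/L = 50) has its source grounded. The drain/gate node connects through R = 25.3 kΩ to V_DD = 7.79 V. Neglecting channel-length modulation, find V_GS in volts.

V_GS = 1.07 V

With gate tied to drain, V_GS = V_DS ≥ V_GS − V_th, so the device is in saturation.
k_n = μ_nC_ox · (W/L) = 7.4 mA/V².
KCL at the drain: ½ k_n (V_GS − V_th)² = (V_DD − V_GS)/R.
Let x = V_GS − 0.798. Then 93.6 x² + x − 6.992 = 0, giving x = 0.268 V (positive root), so V_GS = 1.07 V.
I_D = (V_DD − V_GS)/R = (7.79 − 1.07) / 25.3 = 0.266 mA.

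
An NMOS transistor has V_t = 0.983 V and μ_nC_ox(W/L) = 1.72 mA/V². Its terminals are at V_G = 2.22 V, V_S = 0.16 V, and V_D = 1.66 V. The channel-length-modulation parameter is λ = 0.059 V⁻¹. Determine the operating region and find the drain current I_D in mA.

V_GS = V_G − V_S = 2.22 − 0.16 = 2.06 V; V_DS = V_D − V_S = 1.66 − 0.16 = 1.5 V.
V_ov = V_GS − V_t = 2.06 − 0.983 = 1.08 V.
Since V_DS = 1.5 V ≥ V_ov = 1.08 V, the device is in saturation.
I_D = ½ k_n V_ov² (1 + λ V_DS) = 0.5 × 1.72 × 1.08² × (1 + 0.059 × 1.5) = 1.09 mA.

Saturation; I_D = 1.09 mA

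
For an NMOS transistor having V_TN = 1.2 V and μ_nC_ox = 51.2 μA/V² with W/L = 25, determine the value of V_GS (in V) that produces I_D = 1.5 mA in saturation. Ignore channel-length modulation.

V_GS = 2.73 V

k_n = μ_nC_ox · (W/L) = 1.28 mA/V².
In saturation I_D = ½ k_n (V_GS − V_TN)², so V_GS − V_TN = √(2 I_D / k_n) = √(2 × 1.5 / 1.28) = 1.53 V.
V_GS = 1.2 + 1.53 = 2.73 V.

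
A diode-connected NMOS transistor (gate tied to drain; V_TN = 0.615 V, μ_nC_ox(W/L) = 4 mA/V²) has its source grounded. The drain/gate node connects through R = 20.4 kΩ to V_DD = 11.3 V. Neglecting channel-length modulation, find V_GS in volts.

V_GS = 1.11 V

With gate tied to drain, V_GS = V_DS ≥ V_GS − V_TN, so the device is in saturation.
KCL at the drain: ½ k_n (V_GS − V_TN)² = (V_DD − V_GS)/R.
Let x = V_GS − 0.615. Then 40.8 x² + x − 10.69 = 0, giving x = 0.5 V (positive root), so V_GS = 1.11 V.
I_D = (V_DD − V_GS)/R = (11.3 − 1.11) / 20.4 = 0.499 mA.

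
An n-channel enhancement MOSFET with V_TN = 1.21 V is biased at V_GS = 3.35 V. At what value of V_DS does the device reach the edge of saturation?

The boundary between triode and saturation is V_DS = V_GS − V_TN = V_ov.
V_ov = 3.35 − 1.21 = 2.14 V.

V_DS,sat = 2.14 V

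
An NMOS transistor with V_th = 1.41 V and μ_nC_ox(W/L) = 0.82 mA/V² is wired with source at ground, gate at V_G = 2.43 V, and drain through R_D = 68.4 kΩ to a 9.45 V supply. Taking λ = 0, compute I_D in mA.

V_GS = V_G = 2.43 V, so V_ov = 2.43 − 1.41 = 1.02 V.
Assume saturation: I_D = ½ k_n V_ov² = 0.5 × 0.82 × 1.02² = 0.427 mA, giving V_DS = V_DD − I_D R_D = 9.45 − 0.427 × 68.4 = -19.7 V.
But -19.7 V < V_ov = 1.02 V, so the device is actually in triode.
In triode I_D = k_n[V_ov V_DS − ½ V_DS²] and I_D = (V_DD − V_DS)/R_D. Equating: 28 V_DS² − 58.21 V_DS + 9.45 = 0, giving V_DS = 0.178 V (the root below V_ov).
I_D = (9.45 − 0.178) / 68.4 = 0.136 mA.

I_D = 0.136 mA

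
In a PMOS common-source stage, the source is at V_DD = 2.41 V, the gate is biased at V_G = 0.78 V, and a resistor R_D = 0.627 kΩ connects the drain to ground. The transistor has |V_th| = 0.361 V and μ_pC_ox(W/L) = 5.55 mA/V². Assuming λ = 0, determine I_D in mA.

I_D = 2.99 mA

V_SG = V_DD − V_G = 2.41 − 0.78 = 1.63 V, so V_ov = 1.63 − 0.361 = 1.27 V.
Assume saturation: I_D = ½ k_p V_ov² = 0.5 × 5.55 × 1.27² = 4.47 mA, giving V_SD = V_DD − I_D R_D = 2.41 − 4.47 × 0.627 = -0.392 V.
But -0.392 V < V_ov = 1.27 V, so the device is actually in triode.
In triode I_D = k_p[V_ov V_SD − ½ V_SD²] and I_D = (V_DD − V_SD)/R_D. Equating: 1.74 V_SD² − 5.416 V_SD + 2.41 = 0, giving V_SD = 0.538 V (the root below V_ov).
I_D = (2.41 − 0.538) / 0.627 = 2.99 mA.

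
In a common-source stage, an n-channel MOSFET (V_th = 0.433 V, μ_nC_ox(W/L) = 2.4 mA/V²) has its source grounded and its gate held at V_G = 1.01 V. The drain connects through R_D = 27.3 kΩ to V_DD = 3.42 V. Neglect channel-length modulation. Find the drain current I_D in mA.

V_GS = V_G = 1.01 V, so V_ov = 1.01 − 0.433 = 0.577 V.
Assume saturation: I_D = ½ k_n V_ov² = 0.5 × 2.4 × 0.577² = 0.4 mA, giving V_DS = V_DD − I_D R_D = 3.42 − 0.4 × 27.3 = -7.49 V.
But -7.49 V < V_ov = 0.577 V, so the device is actually in triode.
In triode I_D = k_n[V_ov V_DS − ½ V_DS²] and I_D = (V_DD − V_DS)/R_D. Equating: 32.8 V_DS² − 38.81 V_DS + 3.42 = 0, giving V_DS = 0.0959 V (the root below V_ov).
I_D = (3.42 − 0.0959) / 27.3 = 0.122 mA.

I_D = 0.122 mA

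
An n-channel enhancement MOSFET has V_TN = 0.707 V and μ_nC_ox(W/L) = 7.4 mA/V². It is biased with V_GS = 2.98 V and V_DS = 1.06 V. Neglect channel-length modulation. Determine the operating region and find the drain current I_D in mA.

Triode; I_D = 13.7 mA

V_ov = V_GS − V_TN = 2.98 − 0.707 = 2.27 V.
Since V_DS = 1.06 V < V_ov = 2.27 V, the device is in the triode region.
I_D = k_n [V_ov · V_DS − ½ V_DS²] = 7.4 × [2.27 × 1.06 − 0.5 × 1.06²] = 13.7 mA.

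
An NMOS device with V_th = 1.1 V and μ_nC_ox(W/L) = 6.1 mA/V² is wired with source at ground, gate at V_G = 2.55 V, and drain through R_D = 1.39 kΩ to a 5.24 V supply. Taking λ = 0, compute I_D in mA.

I_D = 3.44 mA

V_GS = V_G = 2.55 V, so V_ov = 2.55 − 1.1 = 1.45 V.
Assume saturation: I_D = ½ k_n V_ov² = 0.5 × 6.1 × 1.45² = 6.41 mA, giving V_DS = V_DD − I_D R_D = 5.24 − 6.41 × 1.39 = -3.67 V.
But -3.67 V < V_ov = 1.45 V, so the device is actually in triode.
In triode I_D = k_n[V_ov V_DS − ½ V_DS²] and I_D = (V_DD − V_DS)/R_D. Equating: 4.24 V_DS² − 13.29 V_DS + 5.24 = 0, giving V_DS = 0.462 V (the root below V_ov).
I_D = (5.24 − 0.462) / 1.39 = 3.44 mA.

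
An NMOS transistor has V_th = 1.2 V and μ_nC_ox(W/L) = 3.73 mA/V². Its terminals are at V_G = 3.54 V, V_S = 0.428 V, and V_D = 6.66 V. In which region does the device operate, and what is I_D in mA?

Saturation; I_D = 6.82 mA

V_GS = V_G − V_S = 3.54 − 0.428 = 3.11 V; V_DS = V_D − V_S = 6.66 − 0.428 = 6.23 V.
V_ov = V_GS − V_th = 3.11 − 1.2 = 1.91 V.
Since V_DS = 6.23 V ≥ V_ov = 1.91 V, the device is in saturation.
I_D = ½ k_n V_ov² = 0.5 × 3.73 × 1.91² = 6.82 mA.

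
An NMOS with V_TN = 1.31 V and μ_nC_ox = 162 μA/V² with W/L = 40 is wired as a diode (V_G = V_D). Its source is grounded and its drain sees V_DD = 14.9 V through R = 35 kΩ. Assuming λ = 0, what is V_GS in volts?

With gate tied to drain, V_GS = V_DS ≥ V_GS − V_TN, so the device is in saturation.
k_n = μ_nC_ox · (W/L) = 6.48 mA/V².
KCL at the drain: ½ k_n (V_GS − V_TN)² = (V_DD − V_GS)/R.
Let x = V_GS − 1.31. Then 113 x² + x − 13.59 = 0, giving x = 0.342 V (positive root), so V_GS = 1.65 V.
I_D = (V_DD − V_GS)/R = (14.9 − 1.65) / 35 = 0.379 mA.

V_GS = 1.65 V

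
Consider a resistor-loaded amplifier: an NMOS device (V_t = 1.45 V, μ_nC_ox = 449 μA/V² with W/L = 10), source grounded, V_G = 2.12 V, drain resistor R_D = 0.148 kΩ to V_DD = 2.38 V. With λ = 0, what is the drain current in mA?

V_GS = V_G = 2.12 V, so V_ov = 2.12 − 1.45 = 0.67 V.
k_n = μ_nC_ox · (W/L) = 4.49 mA/V².
Assume saturation: I_D = ½ k_n V_ov² = 0.5 × 4.49 × 0.67² = 1.01 mA, giving V_DS = V_DD − I_D R_D = 2.38 − 1.01 × 0.148 = 2.23 V.
V_DS = 2.23 V ≥ V_ov = 0.67 V, confirming saturation.

I_D = 1.01 mA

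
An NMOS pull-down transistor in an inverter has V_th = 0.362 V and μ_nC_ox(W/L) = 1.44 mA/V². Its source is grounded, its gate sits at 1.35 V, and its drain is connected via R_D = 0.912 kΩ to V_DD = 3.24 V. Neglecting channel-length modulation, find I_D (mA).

I_D = 0.703 mA

V_GS = V_G = 1.35 V, so V_ov = 1.35 − 0.362 = 0.988 V.
Assume saturation: I_D = ½ k_n V_ov² = 0.5 × 1.44 × 0.988² = 0.703 mA, giving V_DS = V_DD − I_D R_D = 3.24 − 0.703 × 0.912 = 2.6 V.
V_DS = 2.6 V ≥ V_ov = 0.988 V, confirming saturation.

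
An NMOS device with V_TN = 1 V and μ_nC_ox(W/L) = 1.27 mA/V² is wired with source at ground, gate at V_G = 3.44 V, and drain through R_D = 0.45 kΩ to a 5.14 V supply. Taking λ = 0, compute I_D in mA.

I_D = 3.78 mA

V_GS = V_G = 3.44 V, so V_ov = 3.44 − 1 = 2.44 V.
Assume saturation: I_D = ½ k_n V_ov² = 0.5 × 1.27 × 2.44² = 3.78 mA, giving V_DS = V_DD − I_D R_D = 5.14 − 3.78 × 0.45 = 3.44 V.
V_DS = 3.44 V ≥ V_ov = 2.44 V, confirming saturation.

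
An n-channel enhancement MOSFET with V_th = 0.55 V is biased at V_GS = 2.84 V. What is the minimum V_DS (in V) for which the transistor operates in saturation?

V_DS,sat = 2.29 V

The boundary between triode and saturation is V_DS = V_GS − V_th = V_ov.
V_ov = 2.84 − 0.55 = 2.29 V.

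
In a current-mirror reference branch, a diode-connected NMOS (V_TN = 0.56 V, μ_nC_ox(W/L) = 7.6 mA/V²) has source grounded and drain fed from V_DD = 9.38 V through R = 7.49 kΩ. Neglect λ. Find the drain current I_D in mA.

I_D = 1.11 mA

With gate tied to drain, V_GS = V_DS ≥ V_GS − V_TN, so the device is in saturation.
KCL at the drain: ½ k_n (V_GS − V_TN)² = (V_DD − V_GS)/R.
Let x = V_GS − 0.56. Then 28.5 x² + x − 8.82 = 0, giving x = 0.539 V (positive root), so V_GS = 1.1 V.
I_D = (V_DD − V_GS)/R = (9.38 − 1.1) / 7.49 = 1.11 mA.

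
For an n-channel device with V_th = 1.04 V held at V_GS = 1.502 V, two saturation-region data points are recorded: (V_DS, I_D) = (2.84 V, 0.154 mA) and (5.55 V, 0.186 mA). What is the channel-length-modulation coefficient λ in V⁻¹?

With V_GS fixed, I_D ∝ (1 + λ V_DS) in saturation, so I_D2/I_D1 = (1 + λ V_DS2)/(1 + λ V_DS1).
0.186/0.154 = 1.208 = (1 + 5.55 λ)/(1 + 2.84 λ).
Solving: λ (I_D1 V_DS2 − I_D2 V_DS1) = I_D2 − I_D1, so λ = (0.186 − 0.154) / (0.154 × 5.55 − 0.186 × 2.84) = 0.032 / 0.326 = 0.098 V⁻¹.

λ = 0.0980 V⁻¹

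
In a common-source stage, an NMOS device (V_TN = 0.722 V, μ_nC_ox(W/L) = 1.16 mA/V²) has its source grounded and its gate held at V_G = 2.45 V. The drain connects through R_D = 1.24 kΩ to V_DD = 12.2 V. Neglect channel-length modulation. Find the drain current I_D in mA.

V_GS = V_G = 2.45 V, so V_ov = 2.45 − 0.722 = 1.73 V.
Assume saturation: I_D = ½ k_n V_ov² = 0.5 × 1.16 × 1.73² = 1.73 mA, giving V_DS = V_DD − I_D R_D = 12.2 − 1.73 × 1.24 = 10.1 V.
V_DS = 10.1 V ≥ V_ov = 1.73 V, confirming saturation.

I_D = 1.73 mA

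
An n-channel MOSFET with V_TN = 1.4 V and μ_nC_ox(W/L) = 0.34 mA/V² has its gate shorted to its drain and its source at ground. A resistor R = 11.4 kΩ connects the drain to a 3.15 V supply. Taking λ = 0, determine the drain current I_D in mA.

I_D = 0.0898 mA

With gate tied to drain, V_GS = V_DS ≥ V_GS − V_TN, so the device is in saturation.
KCL at the drain: ½ k_n (V_GS − V_TN)² = (V_DD − V_GS)/R.
Let x = V_GS − 1.4. Then 1.94 x² + x − 1.75 = 0, giving x = 0.727 V (positive root), so V_GS = 2.13 V.
I_D = (V_DD − V_GS)/R = (3.15 − 2.13) / 11.4 = 0.0898 mA.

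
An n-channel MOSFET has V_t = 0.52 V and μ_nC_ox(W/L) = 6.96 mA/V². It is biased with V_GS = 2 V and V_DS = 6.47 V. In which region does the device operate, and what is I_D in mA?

Saturation; I_D = 7.62 mA

V_ov = V_GS − V_t = 2 − 0.52 = 1.48 V.
Since V_DS = 6.47 V ≥ V_ov = 1.48 V, the device is in saturation.
I_D = ½ k_n V_ov² = 0.5 × 6.96 × 1.48² = 7.62 mA.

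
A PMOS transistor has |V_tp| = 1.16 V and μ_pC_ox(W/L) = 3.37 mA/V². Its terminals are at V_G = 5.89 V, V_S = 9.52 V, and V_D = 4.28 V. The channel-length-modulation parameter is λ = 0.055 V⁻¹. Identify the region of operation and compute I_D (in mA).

Saturation; I_D = 13.2 mA

V_SG = V_S − V_G = 9.52 − 5.89 = 3.63 V; V_SD = V_S − V_D = 9.52 − 4.28 = 5.24 V.
V_ov = V_SG − |V_tp| = 3.63 − 1.16 = 2.47 V.
Since V_SD = 5.24 V ≥ V_ov = 2.47 V, the device is in saturation.
I_D = ½ k_p V_ov² (1 + λ V_SD) = 0.5 × 3.37 × 2.47² × (1 + 0.055 × 5.24) = 13.2 mA.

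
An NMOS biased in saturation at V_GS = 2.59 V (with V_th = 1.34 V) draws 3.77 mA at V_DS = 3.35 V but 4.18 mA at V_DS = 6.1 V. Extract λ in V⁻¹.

With V_GS fixed, I_D ∝ (1 + λ V_DS) in saturation, so I_D2/I_D1 = (1 + λ V_DS2)/(1 + λ V_DS1).
4.18/3.77 = 1.109 = (1 + 6.1 λ)/(1 + 3.35 λ).
Solving: λ (I_D1 V_DS2 − I_D2 V_DS1) = I_D2 − I_D1, so λ = (4.18 − 3.77) / (3.77 × 6.1 − 4.18 × 3.35) = 0.41 / 8.99 = 0.0456 V⁻¹.

λ = 0.0456 V⁻¹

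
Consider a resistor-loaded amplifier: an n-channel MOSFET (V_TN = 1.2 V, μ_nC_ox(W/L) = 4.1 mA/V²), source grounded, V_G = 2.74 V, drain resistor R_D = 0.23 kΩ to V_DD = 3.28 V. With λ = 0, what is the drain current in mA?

I_D = 4.86 mA

V_GS = V_G = 2.74 V, so V_ov = 2.74 − 1.2 = 1.54 V.
Assume saturation: I_D = ½ k_n V_ov² = 0.5 × 4.1 × 1.54² = 4.86 mA, giving V_DS = V_DD − I_D R_D = 3.28 − 4.86 × 0.23 = 2.16 V.
V_DS = 2.16 V ≥ V_ov = 1.54 V, confirming saturation.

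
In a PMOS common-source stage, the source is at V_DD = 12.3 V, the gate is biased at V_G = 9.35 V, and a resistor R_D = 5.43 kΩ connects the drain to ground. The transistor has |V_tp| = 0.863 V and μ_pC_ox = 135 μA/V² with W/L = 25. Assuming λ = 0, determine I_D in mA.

V_SG = V_DD − V_G = 12.3 − 9.35 = 2.95 V, so V_ov = 2.95 − 0.863 = 2.09 V.
k_p = μ_pC_ox · (W/L) = 3.375 mA/V².
Assume saturation: I_D = ½ k_p V_ov² = 0.5 × 3.375 × 2.09² = 7.35 mA, giving V_SD = V_DD − I_D R_D = 12.3 − 7.35 × 5.43 = -27.6 V.
But -27.6 V < V_ov = 2.09 V, so the device is actually in triode.
In triode I_D = k_p[V_ov V_SD − ½ V_SD²] and I_D = (V_DD − V_SD)/R_D. Equating: 9.16 V_SD² − 39.25 V_SD + 12.3 = 0, giving V_SD = 0.34 V (the root below V_ov).
I_D = (12.3 − 0.34) / 5.43 = 2.2 mA.

I_D = 2.20 mA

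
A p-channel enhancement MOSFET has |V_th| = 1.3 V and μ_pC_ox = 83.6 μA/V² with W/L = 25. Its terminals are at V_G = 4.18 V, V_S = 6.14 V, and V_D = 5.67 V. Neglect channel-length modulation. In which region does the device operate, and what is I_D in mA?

V_SG = V_S − V_G = 6.14 − 4.18 = 1.96 V; V_SD = V_S − V_D = 6.14 − 5.67 = 0.47 V.
k_p = μ_pC_ox · (W/L) = 2.09 mA/V².
V_ov = V_SG − |V_th| = 1.96 − 1.3 = 0.66 V.
Since V_SD = 0.47 V < V_ov = 0.66 V, the device is in the triode region.
I_D = k_p [V_ov · V_SD − ½ V_SD²] = 2.09 × [0.66 × 0.47 − 0.5 × 0.47²] = 0.417 mA.

Triode; I_D = 0.417 mA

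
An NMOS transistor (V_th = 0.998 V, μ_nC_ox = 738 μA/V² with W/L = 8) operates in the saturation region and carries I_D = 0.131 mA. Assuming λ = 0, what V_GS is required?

V_GS = 1.21 V

k_n = μ_nC_ox · (W/L) = 5.904 mA/V².
In saturation I_D = ½ k_n (V_GS − V_th)², so V_GS − V_th = √(2 I_D / k_n) = √(2 × 0.131 / 5.904) = 0.211 V.
V_GS = 0.998 + 0.211 = 1.21 V.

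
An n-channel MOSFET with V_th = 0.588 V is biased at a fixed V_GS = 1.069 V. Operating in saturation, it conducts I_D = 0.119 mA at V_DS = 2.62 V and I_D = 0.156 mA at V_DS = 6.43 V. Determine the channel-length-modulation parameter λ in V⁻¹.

With V_GS fixed, I_D ∝ (1 + λ V_DS) in saturation, so I_D2/I_D1 = (1 + λ V_DS2)/(1 + λ V_DS1).
0.156/0.119 = 1.311 = (1 + 6.43 λ)/(1 + 2.62 λ).
Solving: λ (I_D1 V_DS2 − I_D2 V_DS1) = I_D2 − I_D1, so λ = (0.156 − 0.119) / (0.119 × 6.43 − 0.156 × 2.62) = 0.037 / 0.356 = 0.104 V⁻¹.

λ = 0.104 V⁻¹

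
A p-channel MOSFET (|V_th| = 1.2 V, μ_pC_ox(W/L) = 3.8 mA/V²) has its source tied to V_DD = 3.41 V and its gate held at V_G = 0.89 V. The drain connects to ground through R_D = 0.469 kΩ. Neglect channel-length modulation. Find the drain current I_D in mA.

V_SG = V_DD − V_G = 3.41 − 0.89 = 2.52 V, so V_ov = 2.52 − 1.2 = 1.32 V.
Assume saturation: I_D = ½ k_p V_ov² = 0.5 × 3.8 × 1.32² = 3.31 mA, giving V_SD = V_DD − I_D R_D = 3.41 − 3.31 × 0.469 = 1.86 V.
V_SD = 1.86 V ≥ V_ov = 1.32 V, confirming saturation.

I_D = 3.31 mA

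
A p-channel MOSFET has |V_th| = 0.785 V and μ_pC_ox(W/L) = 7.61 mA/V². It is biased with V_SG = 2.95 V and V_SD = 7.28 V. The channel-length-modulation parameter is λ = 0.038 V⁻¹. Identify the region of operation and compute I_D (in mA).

V_ov = V_SG − |V_th| = 2.95 − 0.785 = 2.17 V.
Since V_SD = 7.28 V ≥ V_ov = 2.17 V, the device is in saturation.
I_D = ½ k_p V_ov² (1 + λ V_SD) = 0.5 × 7.61 × 2.17² × (1 + 0.038 × 7.28) = 22.8 mA.

Saturation; I_D = 22.8 mA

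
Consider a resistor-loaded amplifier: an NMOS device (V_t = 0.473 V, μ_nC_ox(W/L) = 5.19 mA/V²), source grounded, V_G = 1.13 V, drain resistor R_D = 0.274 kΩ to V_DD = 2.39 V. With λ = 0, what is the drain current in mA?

V_GS = V_G = 1.13 V, so V_ov = 1.13 − 0.473 = 0.657 V.
Assume saturation: I_D = ½ k_n V_ov² = 0.5 × 5.19 × 0.657² = 1.12 mA, giving V_DS = V_DD − I_D R_D = 2.39 − 1.12 × 0.274 = 2.08 V.
V_DS = 2.08 V ≥ V_ov = 0.657 V, confirming saturation.

I_D = 1.12 mA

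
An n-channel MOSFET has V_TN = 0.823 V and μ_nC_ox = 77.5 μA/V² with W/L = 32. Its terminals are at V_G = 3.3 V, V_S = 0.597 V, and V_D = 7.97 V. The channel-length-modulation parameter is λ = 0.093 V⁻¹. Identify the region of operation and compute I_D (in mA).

Saturation; I_D = 7.39 mA

V_GS = V_G − V_S = 3.3 − 0.597 = 2.7 V; V_DS = V_D − V_S = 7.97 − 0.597 = 7.37 V.
k_n = μ_nC_ox · (W/L) = 2.48 mA/V².
V_ov = V_GS − V_TN = 2.7 − 0.823 = 1.88 V.
Since V_DS = 7.37 V ≥ V_ov = 1.88 V, the device is in saturation.
I_D = ½ k_n V_ov² (1 + λ V_DS) = 0.5 × 2.48 × 1.88² × (1 + 0.093 × 7.37) = 7.39 mA.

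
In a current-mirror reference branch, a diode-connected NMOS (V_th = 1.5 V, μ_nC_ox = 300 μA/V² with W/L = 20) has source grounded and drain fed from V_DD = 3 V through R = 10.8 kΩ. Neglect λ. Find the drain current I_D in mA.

With gate tied to drain, V_GS = V_DS ≥ V_GS − V_th, so the device is in saturation.
k_n = μ_nC_ox · (W/L) = 6 mA/V².
KCL at the drain: ½ k_n (V_GS − V_th)² = (V_DD − V_GS)/R.
Let x = V_GS − 1.5. Then 32.4 x² + x − 1.5 = 0, giving x = 0.2 V (positive root), so V_GS = 1.7 V.
I_D = (V_DD − V_GS)/R = (3 − 1.7) / 10.8 = 0.12 mA.

I_D = 0.120 mA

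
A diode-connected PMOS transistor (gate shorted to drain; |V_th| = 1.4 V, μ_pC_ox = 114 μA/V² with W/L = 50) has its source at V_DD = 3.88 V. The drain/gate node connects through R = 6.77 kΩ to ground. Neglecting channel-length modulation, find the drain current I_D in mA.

I_D = 0.317 mA

With gate tied to drain, V_SG = V_SD ≥ V_SG − |V_th|, so the device is in saturation.
k_p = μ_pC_ox · (W/L) = 5.7 mA/V².
KCL at the drain: ½ k_p (V_SG − |V_th|)² = (V_DD − V_SG)/R.
Let x = V_SG − 1.4. Then 19.3 x² + x − 2.48 = 0, giving x = 0.334 V (positive root), so V_SG = 1.73 V.
I_D = (V_DD − V_SG)/R = (3.88 − 1.73) / 6.77 = 0.317 mA.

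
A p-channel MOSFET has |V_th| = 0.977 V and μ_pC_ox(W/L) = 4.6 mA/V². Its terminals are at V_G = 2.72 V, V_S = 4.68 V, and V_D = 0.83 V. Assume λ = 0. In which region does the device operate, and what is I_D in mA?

V_SG = V_S − V_G = 4.68 − 2.72 = 1.96 V; V_SD = V_S − V_D = 4.68 − 0.83 = 3.85 V.
V_ov = V_SG − |V_th| = 1.96 − 0.977 = 0.983 V.
Since V_SD = 3.85 V ≥ V_ov = 0.983 V, the device is in saturation.
I_D = ½ k_p V_ov² = 0.5 × 4.6 × 0.983² = 2.22 mA.

Saturation; I_D = 2.22 mA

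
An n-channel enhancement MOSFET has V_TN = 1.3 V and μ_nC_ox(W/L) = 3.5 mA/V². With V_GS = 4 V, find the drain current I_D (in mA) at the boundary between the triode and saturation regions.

At the boundary V_DS = V_ov = V_GS − V_TN = 4 − 1.3 = 2.7 V.
I_D = ½ k_n V_ov² = 0.5 × 3.5 × 2.7² = 12.8 mA.

I_D = 12.8 mA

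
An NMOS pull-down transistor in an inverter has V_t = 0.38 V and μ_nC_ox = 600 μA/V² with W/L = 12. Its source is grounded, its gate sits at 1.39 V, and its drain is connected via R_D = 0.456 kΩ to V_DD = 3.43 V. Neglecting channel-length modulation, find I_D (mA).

V_GS = V_G = 1.39 V, so V_ov = 1.39 − 0.38 = 1.01 V.
k_n = μ_nC_ox · (W/L) = 7.2 mA/V².
Assume saturation: I_D = ½ k_n V_ov² = 0.5 × 7.2 × 1.01² = 3.67 mA, giving V_DS = V_DD − I_D R_D = 3.43 − 3.67 × 0.456 = 1.76 V.
V_DS = 1.76 V ≥ V_ov = 1.01 V, confirming saturation.

I_D = 3.67 mA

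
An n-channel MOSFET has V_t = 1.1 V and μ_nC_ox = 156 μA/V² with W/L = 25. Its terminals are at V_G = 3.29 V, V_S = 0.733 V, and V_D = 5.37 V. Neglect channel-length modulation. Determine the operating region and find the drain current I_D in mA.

Saturation; I_D = 4.14 mA

V_GS = V_G − V_S = 3.29 − 0.733 = 2.56 V; V_DS = V_D − V_S = 5.37 − 0.733 = 4.64 V.
k_n = μ_nC_ox · (W/L) = 3.9 mA/V².
V_ov = V_GS − V_t = 2.56 − 1.1 = 1.46 V.
Since V_DS = 4.64 V ≥ V_ov = 1.46 V, the device is in saturation.
I_D = ½ k_n V_ov² = 0.5 × 3.9 × 1.46² = 4.14 mA.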